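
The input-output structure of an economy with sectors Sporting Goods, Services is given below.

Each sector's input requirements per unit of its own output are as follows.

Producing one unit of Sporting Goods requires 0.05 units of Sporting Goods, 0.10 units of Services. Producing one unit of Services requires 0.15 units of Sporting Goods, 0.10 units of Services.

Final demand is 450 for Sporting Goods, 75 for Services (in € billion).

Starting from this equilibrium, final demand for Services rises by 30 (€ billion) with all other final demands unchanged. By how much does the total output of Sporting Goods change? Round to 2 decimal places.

I − A =
  [   0.95    -0.15]
  [  -0.10     0.90]
det(I−A) = (0.95)(0.90) − (-0.15)(-0.10) = 0.8400
adj(I−A) = [[0.90, 0.15], [0.10, 0.95]]
(I − A)⁻¹ = adj(I−A) / det(I−A) ≈
  [   1.0714     0.1786]
  [   0.1190     1.1310]
Δx = (I − A)⁻¹ Δd with Δd having +30 in the Services component and 0 elsewhere.
So Δx_1 = L_12 · (+30), where L_12 = adj(I−A)_12 / det(I−A) = 0.15 / 0.8400.
Δx_1 = 0.15 × (+30) / 0.8400 = 4.50 / 0.8400 ≈ 5.36.

Δx_1 = 5.36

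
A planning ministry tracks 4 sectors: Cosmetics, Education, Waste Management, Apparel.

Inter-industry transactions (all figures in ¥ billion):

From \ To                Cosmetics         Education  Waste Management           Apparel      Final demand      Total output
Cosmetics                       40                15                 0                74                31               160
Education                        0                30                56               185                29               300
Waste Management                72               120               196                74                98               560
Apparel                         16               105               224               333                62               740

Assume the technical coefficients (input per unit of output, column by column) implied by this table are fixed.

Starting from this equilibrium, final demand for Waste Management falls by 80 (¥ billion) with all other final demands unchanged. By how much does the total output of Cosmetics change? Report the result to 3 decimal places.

Δx_1 = -39.808

Technical coefficients a_ij = z_ij / X_j:
  a_11 = 40/160 = 0.25, a_21 = 0/160 = 0.00, a_31 = 72/160 = 0.45, a_41 = 16/160 = 0.10
  a_12 = 15/300 = 0.05, a_22 = 30/300 = 0.10, a_32 = 120/300 = 0.40, a_42 = 105/300 = 0.35
  a_13 = 0/560 = 0.00, a_23 = 56/560 = 0.10, a_33 = 196/560 = 0.35, a_43 = 224/560 = 0.40
  a_14 = 74/740 = 0.10, a_24 = 185/740 = 0.25, a_34 = 74/740 = 0.10, a_44 = 333/740 = 0.45
I − A =
  [   0.75    -0.05     0.00    -0.10]
  [   0.00     0.90    -0.10    -0.25]
  [  -0.45    -0.40     0.65    -0.10]
  [  -0.10    -0.35    -0.40     0.55]
Compute the cofactors C_ij = (−1)^(i+j)·(3×3 minor ij) of I−A; the adjugate is their transpose:
adj(I−A) = Cᵀ =
  [ 0.163375   0.054625   0.047250   0.063125]
  [ 0.087000   0.213625   0.115250   0.133875]
  [ 0.202375   0.215875   0.295375   0.188625]
  [ 0.232250   0.302875   0.296750   0.406500]
det(I−A) = Σ_j (I−A)_1j·C_1j = (0.75)(0.163375) + (-0.05)(0.087000) + (0.00)(0.202375) + (-0.10)(0.232250) = 0.09495625
(I − A)⁻¹ = adj(I−A) / det(I−A) ≈
  [   1.7205     0.5753     0.4976     0.6648]
  [   0.9162     2.2497     1.2137     1.4099]
  [   2.1312     2.2734     3.1106     1.9864]
  [   2.4459     3.1896     3.1251     4.2809]
Δx = (I − A)⁻¹ Δd with Δd having -80 in the Waste Management component and 0 elsewhere.
So Δx_1 = L_13 · (-80), where L_13 = adj(I−A)_13 / det(I−A) = 0.047250 / 0.09495625.
Δx_1 = 0.047250 × (-80) / 0.09495625 = -3.78 / 0.09495625 ≈ -39.808.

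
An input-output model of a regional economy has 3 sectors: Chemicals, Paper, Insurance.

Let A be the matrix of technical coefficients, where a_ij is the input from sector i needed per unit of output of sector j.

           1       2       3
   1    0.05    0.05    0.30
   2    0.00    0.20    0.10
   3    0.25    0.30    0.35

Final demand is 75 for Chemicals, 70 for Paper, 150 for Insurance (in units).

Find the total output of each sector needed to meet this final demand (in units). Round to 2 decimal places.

I − A =
  [   0.95    -0.05    -0.30]
  [   0.00     0.80    -0.10]
  [  -0.25    -0.30     0.65]
Cofactors of I−A, C_ij = (−1)^(i+j)·(minor ij) (rows/columns in the sector order above):
  C_11 = (0.80)(0.65) − (-0.10)(-0.30) = 0.4900
  C_12 = −[(0.00)(0.65) − (-0.10)(-0.25)] = 0.0250
  C_13 = (0.00)(-0.30) − (0.80)(-0.25) = 0.2000
  C_21 = −[(-0.05)(0.65) − (-0.30)(-0.30)] = 0.1225
  C_22 = (0.95)(0.65) − (-0.30)(-0.25) = 0.5425
  C_23 = −[(0.95)(-0.30) − (-0.05)(-0.25)] = 0.2975
  C_31 = (-0.05)(-0.10) − (-0.30)(0.80) = 0.2450
  C_32 = −[(0.95)(-0.10) − (-0.30)(0.00)] = 0.0950
  C_33 = (0.95)(0.80) − (-0.05)(0.00) = 0.7600
det(I−A) = Σ_j (I−A)_1j·C_1j = (0.95)(0.4900) + (-0.05)(0.0250) + (-0.30)(0.2000) = 0.40425
adj(I−A) = Cᵀ =
  [ 0.4900   0.1225   0.2450]
  [ 0.0250   0.5425   0.0950]
  [ 0.2000   0.2975   0.7600]
(I − A)⁻¹ = adj(I−A) / det(I−A) ≈
  [   1.2121     0.3030     0.6061]
  [   0.0618     1.3420     0.2350]
  [   0.4947     0.7359     1.8800]
x = (I − A)⁻¹ d = adj(I−A)·d / det(I−A), with det(I−A) = 0.40425:
  x_1 = (0.4900·75 + 0.1225·70 + 0.2450·150) / 0.40425 = 82.075 / 0.40425 ≈ 203.03
  x_2 = (0.0250·75 + 0.5425·70 + 0.0950·150) / 0.40425 = 54.10 / 0.40425 ≈ 133.83
  x_3 = (0.2000·75 + 0.2975·70 + 0.7600·150) / 0.40425 = 149.825 / 0.40425 ≈ 370.62

x_1 = 203.03, x_2 = 133.83, x_3 = 370.62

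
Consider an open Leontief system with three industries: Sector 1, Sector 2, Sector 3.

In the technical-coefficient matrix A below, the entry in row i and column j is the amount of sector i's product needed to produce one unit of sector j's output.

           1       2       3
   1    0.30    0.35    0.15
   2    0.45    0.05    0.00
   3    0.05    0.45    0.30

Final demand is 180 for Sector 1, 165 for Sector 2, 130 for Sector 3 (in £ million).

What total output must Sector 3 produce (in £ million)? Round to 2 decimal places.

I − A =
  [   0.70    -0.35    -0.15]
  [  -0.45     0.95     0.00]
  [  -0.05    -0.45     0.70]
Cofactors of I−A, C_ij = (−1)^(i+j)·(minor ij) (rows/columns in the sector order above):
  C_11 = (0.95)(0.70) − (0.00)(-0.45) = 0.6650
  C_12 = −[(-0.45)(0.70) − (0.00)(-0.05)] = 0.3150
  C_13 = (-0.45)(-0.45) − (0.95)(-0.05) = 0.2500
  C_21 = −[(-0.35)(0.70) − (-0.15)(-0.45)] = 0.3125
  C_22 = (0.70)(0.70) − (-0.15)(-0.05) = 0.4825
  C_23 = −[(0.70)(-0.45) − (-0.35)(-0.05)] = 0.3325
  C_31 = (-0.35)(0.00) − (-0.15)(0.95) = 0.1425
  C_32 = −[(0.70)(0.00) − (-0.15)(-0.45)] = 0.0675
  C_33 = (0.70)(0.95) − (-0.35)(-0.45) = 0.5075
det(I−A) = Σ_j (I−A)_1j·C_1j = (0.70)(0.6650) + (-0.35)(0.3150) + (-0.15)(0.2500) = 0.31775
adj(I−A) = Cᵀ =
  [ 0.6650   0.3125   0.1425]
  [ 0.3150   0.4825   0.0675]
  [ 0.2500   0.3325   0.5075]
(I − A)⁻¹ = adj(I−A) / det(I−A) ≈
  [   2.0928     0.9835     0.4485]
  [   0.9913     1.5185     0.2124]
  [   0.7868     1.0464     1.5972]
x = (I − A)⁻¹ d = adj(I−A)·d / det(I−A), with det(I−A) = 0.31775:
  x_1 = (0.6650·180 + 0.3125·165 + 0.1425·130) / 0.31775 = 189.7875 / 0.31775 ≈ 597.29
  x_2 = (0.3150·180 + 0.4825·165 + 0.0675·130) / 0.31775 = 145.0875 / 0.31775 ≈ 456.61
  x_3 = (0.2500·180 + 0.3325·165 + 0.5075·130) / 0.31775 = 165.8375 / 0.31775 ≈ 521.91

x_3 = 521.91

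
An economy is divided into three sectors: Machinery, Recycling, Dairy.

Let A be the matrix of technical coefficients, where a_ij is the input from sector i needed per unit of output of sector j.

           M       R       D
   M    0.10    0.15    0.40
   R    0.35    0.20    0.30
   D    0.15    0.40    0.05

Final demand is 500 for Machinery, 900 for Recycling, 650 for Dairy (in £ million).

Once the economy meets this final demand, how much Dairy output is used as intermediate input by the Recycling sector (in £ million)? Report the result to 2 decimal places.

I − A =
  [   0.90    -0.15    -0.40]
  [  -0.35     0.80    -0.30]
  [  -0.15    -0.40     0.95]
Cofactors of I−A, C_ij = (−1)^(i+j)·(minor ij) (rows/columns in the sector order above):
  C_11 = (0.80)(0.95) − (-0.30)(-0.40) = 0.6400
  C_12 = −[(-0.35)(0.95) − (-0.30)(-0.15)] = 0.3775
  C_13 = (-0.35)(-0.40) − (0.80)(-0.15) = 0.2600
  C_21 = −[(-0.15)(0.95) − (-0.40)(-0.40)] = 0.3025
  C_22 = (0.90)(0.95) − (-0.40)(-0.15) = 0.7950
  C_23 = −[(0.90)(-0.40) − (-0.15)(-0.15)] = 0.3825
  C_31 = (-0.15)(-0.30) − (-0.40)(0.80) = 0.3650
  C_32 = −[(0.90)(-0.30) − (-0.40)(-0.35)] = 0.4100
  C_33 = (0.90)(0.80) − (-0.15)(-0.35) = 0.6675
det(I−A) = Σ_j (I−A)_1j·C_1j = (0.90)(0.6400) + (-0.15)(0.3775) + (-0.40)(0.2600) = 0.415375
adj(I−A) = Cᵀ =
  [ 0.6400   0.3025   0.3650]
  [ 0.3775   0.7950   0.4100]
  [ 0.2600   0.3825   0.6675]
(I − A)⁻¹ = adj(I−A) / det(I−A) ≈
  [   1.5408     0.7283     0.8787]
  [   0.9088     1.9139     0.9871]
  [   0.6259     0.9209     1.6070]
First solve x = (I − A)⁻¹ d = adj(I−A)·d / det(I−A); in particular x_R = (0.3775·500 + 0.7950·900 + 0.4100·650) / 0.415375 = 1170.75 / 0.415375 ≈ 2818.5375.
Intermediate flow from D to R: z_DR = a_DR · x_R = 0.40 × 1170.75 / 0.415375 = 468.30 / 0.415375 ≈ 1127.41.

z_DR = 1127.41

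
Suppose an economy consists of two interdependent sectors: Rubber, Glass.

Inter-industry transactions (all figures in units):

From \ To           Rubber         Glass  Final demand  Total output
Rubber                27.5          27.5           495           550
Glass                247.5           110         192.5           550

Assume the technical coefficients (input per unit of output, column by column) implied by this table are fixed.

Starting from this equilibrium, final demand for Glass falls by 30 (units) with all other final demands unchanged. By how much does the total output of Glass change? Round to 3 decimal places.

Δx_G = -38.644

Technical coefficients a_ij = z_ij / X_j:
  a_RR = 27.5/550 = 0.05, a_GR = 247.5/550 = 0.45
  a_RG = 27.5/550 = 0.05, a_GG = 110/550 = 0.20
I − A =
  [   0.95    -0.05]
  [  -0.45     0.80]
det(I−A) = (0.95)(0.80) − (-0.05)(-0.45) = 0.7375
adj(I−A) = [[0.80, 0.05], [0.45, 0.95]]
(I − A)⁻¹ = adj(I−A) / det(I−A) ≈
  [   1.0847     0.0678]
  [   0.6102     1.2881]
Δx = (I − A)⁻¹ Δd with Δd having -30 in the Glass component and 0 elsewhere.
So Δx_G = L_GG · (-30), where L_GG = adj(I−A)_GG / det(I−A) = 0.95 / 0.7375.
Δx_G = 0.95 × (-30) / 0.7375 = -28.50 / 0.7375 ≈ -38.644.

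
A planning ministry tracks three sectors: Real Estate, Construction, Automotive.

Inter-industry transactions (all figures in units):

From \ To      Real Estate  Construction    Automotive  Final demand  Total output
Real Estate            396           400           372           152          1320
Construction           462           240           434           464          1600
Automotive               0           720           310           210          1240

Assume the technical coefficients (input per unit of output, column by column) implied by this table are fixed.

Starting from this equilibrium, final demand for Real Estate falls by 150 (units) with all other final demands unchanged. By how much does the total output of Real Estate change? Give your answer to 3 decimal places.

Δx_1 = -322.689

Technical coefficients a_ij = z_ij / X_j:
  a_11 = 396/1320 = 0.30, a_21 = 462/1320 = 0.35, a_31 = 0/1320 = 0.00
  a_12 = 400/1600 = 0.25, a_22 = 240/1600 = 0.15, a_32 = 720/1600 = 0.45
  a_13 = 372/1240 = 0.30, a_23 = 434/1240 = 0.35, a_33 = 310/1240 = 0.25
I − A =
  [   0.70    -0.25    -0.30]
  [  -0.35     0.85    -0.35]
  [   0.00    -0.45     0.75]
Cofactors of I−A, C_ij = (−1)^(i+j)·(minor ij) (rows/columns in the sector order above):
  C_11 = (0.85)(0.75) − (-0.35)(-0.45) = 0.4800
  C_12 = −[(-0.35)(0.75) − (-0.35)(0.00)] = 0.2625
  C_13 = (-0.35)(-0.45) − (0.85)(0.00) = 0.1575
  C_21 = −[(-0.25)(0.75) − (-0.30)(-0.45)] = 0.3225
  C_22 = (0.70)(0.75) − (-0.30)(0.00) = 0.5250
  C_23 = −[(0.70)(-0.45) − (-0.25)(0.00)] = 0.3150
  C_31 = (-0.25)(-0.35) − (-0.30)(0.85) = 0.3425
  C_32 = −[(0.70)(-0.35) − (-0.30)(-0.35)] = 0.3500
  C_33 = (0.70)(0.85) − (-0.25)(-0.35) = 0.5075
det(I−A) = Σ_j (I−A)_1j·C_1j = (0.70)(0.4800) + (-0.25)(0.2625) + (-0.30)(0.1575) = 0.223125
adj(I−A) = Cᵀ =
  [ 0.4800   0.3225   0.3425]
  [ 0.2625   0.5250   0.3500]
  [ 0.1575   0.3150   0.5075]
(I − A)⁻¹ = adj(I−A) / det(I−A) ≈
  [   2.1513     1.4454     1.5350]
  [   1.1765     2.3529     1.5686]
  [   0.7059     1.4118     2.2745]
Δx = (I − A)⁻¹ Δd with Δd having -150 in the Real Estate component and 0 elsewhere.
So Δx_1 = L_11 · (-150), where L_11 = adj(I−A)_11 / det(I−A) = 0.4800 / 0.223125.
Δx_1 = 0.4800 × (-150) / 0.223125 = -72.00 / 0.223125 ≈ -322.689.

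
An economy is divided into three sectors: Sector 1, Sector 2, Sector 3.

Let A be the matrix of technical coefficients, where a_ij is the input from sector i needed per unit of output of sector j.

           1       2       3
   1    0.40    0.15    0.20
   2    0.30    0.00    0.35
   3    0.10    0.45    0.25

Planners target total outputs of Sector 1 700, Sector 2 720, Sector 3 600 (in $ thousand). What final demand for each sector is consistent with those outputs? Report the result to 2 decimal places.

I − A =
  [   0.60    -0.15    -0.20]
  [  -0.30     1.00    -0.35]
  [  -0.10    -0.45     0.75]
d = (I − A) x:
  d_1 = (+0.60)·700 + (-0.15)·720 + (-0.20)·600 = 192.00
  d_2 = (-0.30)·700 + (+1.00)·720 + (-0.35)·600 = 300.00
  d_3 = (-0.10)·700 + (-0.45)·720 + (+0.75)·600 = 56.00

d_1 = 192.00, d_2 = 300.00, d_3 = 56.00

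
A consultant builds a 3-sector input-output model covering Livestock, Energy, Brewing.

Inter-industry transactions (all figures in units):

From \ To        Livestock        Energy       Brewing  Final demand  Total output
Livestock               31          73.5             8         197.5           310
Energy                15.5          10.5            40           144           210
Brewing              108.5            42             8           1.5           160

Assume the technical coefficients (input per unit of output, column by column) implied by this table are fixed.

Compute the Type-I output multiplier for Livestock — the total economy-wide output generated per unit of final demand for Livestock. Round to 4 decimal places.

Technical coefficients a_ij = z_ij / X_j:
  a_11 = 31/310 = 0.10, a_21 = 15.5/310 = 0.05, a_31 = 108.5/310 = 0.35
  a_12 = 73.5/210 = 0.35, a_22 = 10.5/210 = 0.05, a_32 = 42/210 = 0.20
  a_13 = 8/160 = 0.05, a_23 = 40/160 = 0.25, a_33 = 8/160 = 0.05
I − A =
  [   0.90    -0.35    -0.05]
  [  -0.05     0.95    -0.25]
  [  -0.35    -0.20     0.95]
Cofactors of I−A, C_ij = (−1)^(i+j)·(minor ij) (rows/columns in the sector order above):
  C_11 = (0.95)(0.95) − (-0.25)(-0.20) = 0.8525
  C_12 = −[(-0.05)(0.95) − (-0.25)(-0.35)] = 0.1350
  C_13 = (-0.05)(-0.20) − (0.95)(-0.35) = 0.3425
  C_21 = −[(-0.35)(0.95) − (-0.05)(-0.20)] = 0.3425
  C_22 = (0.90)(0.95) − (-0.05)(-0.35) = 0.8375
  C_23 = −[(0.90)(-0.20) − (-0.35)(-0.35)] = 0.3025
  C_31 = (-0.35)(-0.25) − (-0.05)(0.95) = 0.1350
  C_32 = −[(0.90)(-0.25) − (-0.05)(-0.05)] = 0.2275
  C_33 = (0.90)(0.95) − (-0.35)(-0.05) = 0.8375
det(I−A) = Σ_j (I−A)_1j·C_1j = (0.90)(0.8525) + (-0.35)(0.1350) + (-0.05)(0.3425) = 0.702875
adj(I−A) = Cᵀ =
  [ 0.8525   0.3425   0.1350]
  [ 0.1350   0.8375   0.2275]
  [ 0.3425   0.3025   0.8375]
(I − A)⁻¹ = adj(I−A) / det(I−A) ≈
  [   1.21288     0.48728     0.19207]
  [   0.19207     1.19153     0.32367]
  [   0.48728     0.43038     1.19153]
The output multiplier for sector j is the column-j sum of the Leontief inverse (I − A)⁻¹ = adj(I−A) / det(I−A).
Column 1 of adj(I−A): (0.8525, 0.1350, 0.3425); det(I−A) = 0.702875.
m_1 = (0.8525 + 0.1350 + 0.3425) / 0.702875 = 1.33 / 0.702875 ≈ 1.8922.

m_1 = 1.8922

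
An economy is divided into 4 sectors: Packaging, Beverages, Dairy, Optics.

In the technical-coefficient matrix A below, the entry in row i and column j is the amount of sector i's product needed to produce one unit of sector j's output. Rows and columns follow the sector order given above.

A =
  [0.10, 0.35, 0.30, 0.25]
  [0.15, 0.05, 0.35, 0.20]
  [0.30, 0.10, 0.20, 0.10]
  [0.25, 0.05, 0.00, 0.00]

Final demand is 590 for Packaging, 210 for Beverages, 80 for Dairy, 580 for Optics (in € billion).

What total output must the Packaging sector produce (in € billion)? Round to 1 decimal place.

x_1 = 1709.5

I − A =
  [   0.90    -0.35    -0.30    -0.25]
  [  -0.15     0.95    -0.35    -0.20]
  [  -0.30    -0.10     0.80    -0.10]
  [  -0.25    -0.05     0.00     1.00]
Compute the cofactors C_ij = (−1)^(i+j)·(3×3 minor ij) of I−A; the adjugate is their transpose:
adj(I−A) = Cᵀ =
  [ 0.715250   0.321500   0.408875   0.284000]
  [ 0.273750   0.572500   0.353125   0.218250]
  [ 0.326500   0.205750   0.714750   0.194250]
  [ 0.192500   0.109000   0.119875   0.483750]
det(I−A) = Σ_j (I−A)_1j·C_1j = (0.90)(0.715250) + (-0.35)(0.273750) + (-0.30)(0.326500) + (-0.25)(0.192500) = 0.4018375
(I − A)⁻¹ = adj(I−A) / det(I−A) ≈
  [   1.7799     0.8001     1.0175     0.7068]
  [   0.6812     1.4247     0.8788     0.5431]
  [   0.8125     0.5120     1.7787     0.4834]
  [   0.4790     0.2713     0.2983     1.2038]
x = (I − A)⁻¹ d = adj(I−A)·d / det(I−A), with det(I−A) = 0.4018375:
  x_1 = (0.715250·590 + 0.321500·210 + 0.408875·80 + 0.284000·580) / 0.4018375 = 686.9425 / 0.4018375 ≈ 1709.5
  x_2 = (0.273750·590 + 0.572500·210 + 0.353125·80 + 0.218250·580) / 0.4018375 = 436.5725 / 0.4018375 ≈ 1086.4
  x_3 = (0.326500·590 + 0.205750·210 + 0.714750·80 + 0.194250·580) / 0.4018375 = 405.6875 / 0.4018375 ≈ 1009.6
  x_4 = (0.192500·590 + 0.109000·210 + 0.119875·80 + 0.483750·580) / 0.4018375 = 426.63 / 0.4018375 ≈ 1061.7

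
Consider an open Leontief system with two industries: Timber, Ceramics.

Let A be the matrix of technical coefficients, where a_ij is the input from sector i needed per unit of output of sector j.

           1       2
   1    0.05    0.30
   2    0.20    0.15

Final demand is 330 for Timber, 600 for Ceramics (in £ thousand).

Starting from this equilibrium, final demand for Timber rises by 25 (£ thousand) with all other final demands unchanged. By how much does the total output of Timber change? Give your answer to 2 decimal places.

I − A =
  [   0.95    -0.30]
  [  -0.20     0.85]
det(I−A) = (0.95)(0.85) − (-0.30)(-0.20) = 0.7475
adj(I−A) = [[0.85, 0.30], [0.20, 0.95]]
(I − A)⁻¹ = adj(I−A) / det(I−A) ≈
  [   1.1371     0.4013]
  [   0.2676     1.2709]
Δx = (I − A)⁻¹ Δd with Δd having +25 in the Timber component and 0 elsewhere.
So Δx_1 = L_11 · (+25), where L_11 = adj(I−A)_11 / det(I−A) = 0.85 / 0.7475.
Δx_1 = 0.85 × (+25) / 0.7475 = 21.25 / 0.7475 ≈ 28.43.

Δx_1 = 28.43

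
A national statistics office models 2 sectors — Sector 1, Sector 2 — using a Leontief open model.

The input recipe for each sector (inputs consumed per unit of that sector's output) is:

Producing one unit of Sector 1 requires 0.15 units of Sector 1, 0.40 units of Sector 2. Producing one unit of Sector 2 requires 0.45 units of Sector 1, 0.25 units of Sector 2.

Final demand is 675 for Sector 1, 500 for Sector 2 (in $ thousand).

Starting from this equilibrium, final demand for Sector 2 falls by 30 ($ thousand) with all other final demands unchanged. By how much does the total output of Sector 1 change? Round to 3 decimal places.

I − A =
  [   0.85    -0.45]
  [  -0.40     0.75]
det(I−A) = (0.85)(0.75) − (-0.45)(-0.40) = 0.4575
adj(I−A) = [[0.75, 0.45], [0.40, 0.85]]
(I − A)⁻¹ = adj(I−A) / det(I−A) ≈
  [   1.6393     0.9836]
  [   0.8743     1.8579]
Δx = (I − A)⁻¹ Δd with Δd having -30 in the Sector 2 component and 0 elsewhere.
So Δx_1 = L_12 · (-30), where L_12 = adj(I−A)_12 / det(I−A) = 0.45 / 0.4575.
Δx_1 = 0.45 × (-30) / 0.4575 = -13.50 / 0.4575 ≈ -29.508.

Δx_1 = -29.508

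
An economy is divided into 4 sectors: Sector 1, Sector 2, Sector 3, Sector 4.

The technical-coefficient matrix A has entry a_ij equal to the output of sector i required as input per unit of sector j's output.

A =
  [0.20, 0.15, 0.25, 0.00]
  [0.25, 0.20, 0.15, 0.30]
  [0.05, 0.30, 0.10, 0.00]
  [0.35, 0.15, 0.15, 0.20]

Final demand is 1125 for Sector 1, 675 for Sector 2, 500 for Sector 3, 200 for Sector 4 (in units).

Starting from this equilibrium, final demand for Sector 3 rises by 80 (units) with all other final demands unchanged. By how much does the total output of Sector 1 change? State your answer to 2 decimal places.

I − A =
  [   0.80    -0.15    -0.25     0.00]
  [  -0.25     0.80    -0.15    -0.30]
  [  -0.05    -0.30     0.90     0.00]
  [  -0.35    -0.15    -0.15     0.80]
Compute the cofactors C_ij = (−1)^(i+j)·(3×3 minor ij) of I−A; the adjugate is their transpose:
adj(I−A) = Cᵀ =
  [ 0.486000   0.168000   0.173500   0.063000]
  [ 0.282750   0.566000   0.208250   0.212250]
  [ 0.121250   0.198000   0.430250   0.074250]
  [ 0.288375   0.216750   0.195625   0.476375]
det(I−A) = Σ_j (I−A)_1j·C_1j = (0.80)(0.486000) + (-0.15)(0.282750) + (-0.25)(0.121250) + (0.00)(0.288375) = 0.316075
(I − A)⁻¹ = adj(I−A) / det(I−A) ≈
  [   1.5376     0.5315     0.5489     0.1993]
  [   0.8946     1.7907     0.6589     0.6715]
  [   0.3836     0.6264     1.3612     0.2349]
  [   0.9124     0.6858     0.6189     1.5072]
Δx = (I − A)⁻¹ Δd with Δd having +80 in the Sector 3 component and 0 elsewhere.
So Δx_1 = L_13 · (+80), where L_13 = adj(I−A)_13 / det(I−A) = 0.173500 / 0.316075.
Δx_1 = 0.173500 × (+80) / 0.316075 = 13.88 / 0.316075 ≈ 43.91.

Δx_1 = 43.91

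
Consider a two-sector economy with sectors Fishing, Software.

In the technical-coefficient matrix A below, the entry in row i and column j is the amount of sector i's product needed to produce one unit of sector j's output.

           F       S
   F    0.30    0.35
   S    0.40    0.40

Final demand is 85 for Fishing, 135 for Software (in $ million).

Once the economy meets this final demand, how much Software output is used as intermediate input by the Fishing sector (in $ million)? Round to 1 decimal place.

I − A =
  [   0.70    -0.35]
  [  -0.40     0.60]
det(I−A) = (0.70)(0.60) − (-0.35)(-0.40) = 0.2800
adj(I−A) = [[0.60, 0.35], [0.40, 0.70]]
(I − A)⁻¹ = adj(I−A) / det(I−A) ≈
  [   2.1429     1.2500]
  [   1.4286     2.5000]
First solve x = (I − A)⁻¹ d = adj(I−A)·d / det(I−A); in particular x_F = (0.60·85 + 0.35·135) / 0.2800 = 98.25 / 0.2800 ≈ 350.893.
Intermediate flow from S to F: z_SF = a_SF · x_F = 0.40 × 98.25 / 0.2800 = 39.30 / 0.2800 ≈ 140.4.

z_SF = 140.4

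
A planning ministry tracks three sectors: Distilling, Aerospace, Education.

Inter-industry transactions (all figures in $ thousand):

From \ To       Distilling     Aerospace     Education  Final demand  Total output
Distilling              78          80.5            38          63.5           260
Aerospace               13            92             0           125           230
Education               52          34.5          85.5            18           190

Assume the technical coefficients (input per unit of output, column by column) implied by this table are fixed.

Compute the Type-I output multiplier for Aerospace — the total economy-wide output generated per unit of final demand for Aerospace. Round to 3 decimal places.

Technical coefficients a_ij = z_ij / X_j:
  a_DD = 78/260 = 0.30, a_AD = 13/260 = 0.05, a_ED = 52/260 = 0.20
  a_DA = 80.5/230 = 0.35, a_AA = 92/230 = 0.40, a_EA = 34.5/230 = 0.15
  a_DE = 38/190 = 0.20, a_AE = 0/190 = 0.00, a_EE = 85.5/190 = 0.45
I − A =
  [   0.70    -0.35    -0.20]
  [  -0.05     0.60     0.00]
  [  -0.20    -0.15     0.55]
Cofactors of I−A, C_ij = (−1)^(i+j)·(minor ij) (rows/columns in the sector order above):
  C_11 = (0.60)(0.55) − (0.00)(-0.15) = 0.3300
  C_12 = −[(-0.05)(0.55) − (0.00)(-0.20)] = 0.0275
  C_13 = (-0.05)(-0.15) − (0.60)(-0.20) = 0.1275
  C_21 = −[(-0.35)(0.55) − (-0.20)(-0.15)] = 0.2225
  C_22 = (0.70)(0.55) − (-0.20)(-0.20) = 0.3450
  C_23 = −[(0.70)(-0.15) − (-0.35)(-0.20)] = 0.1750
  C_31 = (-0.35)(0.00) − (-0.20)(0.60) = 0.1200
  C_32 = −[(0.70)(0.00) − (-0.20)(-0.05)] = 0.0100
  C_33 = (0.70)(0.60) − (-0.35)(-0.05) = 0.4025
det(I−A) = Σ_j (I−A)_1j·C_1j = (0.70)(0.3300) + (-0.35)(0.0275) + (-0.20)(0.1275) = 0.195875
adj(I−A) = Cᵀ =
  [ 0.3300   0.2225   0.1200]
  [ 0.0275   0.3450   0.0100]
  [ 0.1275   0.1750   0.4025]
(I − A)⁻¹ = adj(I−A) / det(I−A) ≈
  [   1.6847     1.1359     0.6126]
  [   0.1404     1.7613     0.0511]
  [   0.6509     0.8934     2.0549]
The output multiplier for sector j is the column-j sum of the Leontief inverse (I − A)⁻¹ = adj(I−A) / det(I−A).
Column A of adj(I−A): (0.2225, 0.3450, 0.1750); det(I−A) = 0.195875.
m_A = (0.2225 + 0.3450 + 0.1750) / 0.195875 = 0.7425 / 0.195875 ≈ 3.791.

m_A = 3.791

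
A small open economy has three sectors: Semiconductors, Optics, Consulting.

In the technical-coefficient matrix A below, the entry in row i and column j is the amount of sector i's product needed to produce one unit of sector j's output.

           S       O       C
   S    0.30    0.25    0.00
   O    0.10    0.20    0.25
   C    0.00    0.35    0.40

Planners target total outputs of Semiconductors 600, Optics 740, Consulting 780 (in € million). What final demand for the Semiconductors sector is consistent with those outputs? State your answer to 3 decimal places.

d_S = 235.000

I − A =
  [   0.70    -0.25     0.00]
  [  -0.10     0.80    -0.25]
  [   0.00    -0.35     0.60]
d = (I − A) x:
  d_S = (+0.70)·600 + (-0.25)·740 + (+0.00)·780 = 235.000
  d_O = (-0.10)·600 + (+0.80)·740 + (-0.25)·780 = 337.000
  d_C = (+0.00)·600 + (-0.35)·740 + (+0.60)·780 = 209.000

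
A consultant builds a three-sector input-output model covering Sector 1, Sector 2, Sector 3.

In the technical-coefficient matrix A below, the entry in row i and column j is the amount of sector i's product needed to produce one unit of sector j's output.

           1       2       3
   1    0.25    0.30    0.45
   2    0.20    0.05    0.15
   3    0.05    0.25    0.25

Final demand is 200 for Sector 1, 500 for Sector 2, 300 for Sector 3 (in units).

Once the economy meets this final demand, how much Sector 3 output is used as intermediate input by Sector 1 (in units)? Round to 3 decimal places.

I − A =
  [   0.75    -0.30    -0.45]
  [  -0.20     0.95    -0.15]
  [  -0.05    -0.25     0.75]
Cofactors of I−A, C_ij = (−1)^(i+j)·(minor ij) (rows/columns in the sector order above):
  C_11 = (0.95)(0.75) − (-0.15)(-0.25) = 0.6750
  C_12 = −[(-0.20)(0.75) − (-0.15)(-0.05)] = 0.1575
  C_13 = (-0.20)(-0.25) − (0.95)(-0.05) = 0.0975
  C_21 = −[(-0.30)(0.75) − (-0.45)(-0.25)] = 0.3375
  C_22 = (0.75)(0.75) − (-0.45)(-0.05) = 0.5400
  C_23 = −[(0.75)(-0.25) − (-0.30)(-0.05)] = 0.2025
  C_31 = (-0.30)(-0.15) − (-0.45)(0.95) = 0.4725
  C_32 = −[(0.75)(-0.15) − (-0.45)(-0.20)] = 0.2025
  C_33 = (0.75)(0.95) − (-0.30)(-0.20) = 0.6525
det(I−A) = Σ_j (I−A)_1j·C_1j = (0.75)(0.6750) + (-0.30)(0.1575) + (-0.45)(0.0975) = 0.415125
adj(I−A) = Cᵀ =
  [ 0.6750   0.3375   0.4725]
  [ 0.1575   0.5400   0.2025]
  [ 0.0975   0.2025   0.6525]
(I − A)⁻¹ = adj(I−A) / det(I−A) ≈
  [   1.6260     0.8130     1.1382]
  [   0.3794     1.3008     0.4878]
  [   0.2349     0.4878     1.5718]
First solve x = (I − A)⁻¹ d = adj(I−A)·d / det(I−A); in particular x_1 = (0.6750·200 + 0.3375·500 + 0.4725·300) / 0.415125 = 445.50 / 0.415125 ≈ 1073.17073.
Intermediate flow from 3 to 1: z_31 = a_31 · x_1 = 0.05 × 445.50 / 0.415125 = 22.275 / 0.415125 ≈ 53.659.

z_31 = 53.659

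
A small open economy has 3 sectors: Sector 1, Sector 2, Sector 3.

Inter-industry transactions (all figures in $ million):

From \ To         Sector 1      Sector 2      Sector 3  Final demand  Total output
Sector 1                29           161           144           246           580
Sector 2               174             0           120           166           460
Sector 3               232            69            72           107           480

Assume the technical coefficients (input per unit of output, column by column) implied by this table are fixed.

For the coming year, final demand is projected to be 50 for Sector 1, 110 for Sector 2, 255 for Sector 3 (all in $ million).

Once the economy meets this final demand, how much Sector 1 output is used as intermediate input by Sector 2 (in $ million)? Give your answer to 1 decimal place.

z_12 = 120.4

Technical coefficients a_ij = z_ij / X_j:
  a_11 = 29/580 = 0.05, a_21 = 174/580 = 0.30, a_31 = 232/580 = 0.40
  a_12 = 161/460 = 0.35, a_22 = 0/460 = 0.00, a_32 = 69/460 = 0.15
  a_13 = 144/480 = 0.30, a_23 = 120/480 = 0.25, a_33 = 72/480 = 0.15
I − A =
  [   0.95    -0.35    -0.30]
  [  -0.30     1.00    -0.25]
  [  -0.40    -0.15     0.85]
Cofactors of I−A, C_ij = (−1)^(i+j)·(minor ij) (rows/columns in the sector order above):
  C_11 = (1.00)(0.85) − (-0.25)(-0.15) = 0.8125
  C_12 = −[(-0.30)(0.85) − (-0.25)(-0.40)] = 0.3550
  C_13 = (-0.30)(-0.15) − (1.00)(-0.40) = 0.4450
  C_21 = −[(-0.35)(0.85) − (-0.30)(-0.15)] = 0.3425
  C_22 = (0.95)(0.85) − (-0.30)(-0.40) = 0.6875
  C_23 = −[(0.95)(-0.15) − (-0.35)(-0.40)] = 0.2825
  C_31 = (-0.35)(-0.25) − (-0.30)(1.00) = 0.3875
  C_32 = −[(0.95)(-0.25) − (-0.30)(-0.30)] = 0.3275
  C_33 = (0.95)(1.00) − (-0.35)(-0.30) = 0.8450
det(I−A) = Σ_j (I−A)_1j·C_1j = (0.95)(0.8125) + (-0.35)(0.3550) + (-0.30)(0.4450) = 0.514125
adj(I−A) = Cᵀ =
  [ 0.8125   0.3425   0.3875]
  [ 0.3550   0.6875   0.3275]
  [ 0.4450   0.2825   0.8450]
(I − A)⁻¹ = adj(I−A) / det(I−A) ≈
  [   1.5804     0.6662     0.7537]
  [   0.6905     1.3372     0.6370]
  [   0.8655     0.5495     1.6436]
First solve x = (I − A)⁻¹ d = adj(I−A)·d / det(I−A); in particular x_2 = (0.3550·50 + 0.6875·110 + 0.3275·255) / 0.514125 = 176.8875 / 0.514125 ≈ 344.055.
Intermediate flow from 1 to 2: z_12 = a_12 · x_2 = 0.35 × 176.8875 / 0.514125 = 61.910625 / 0.514125 ≈ 120.4.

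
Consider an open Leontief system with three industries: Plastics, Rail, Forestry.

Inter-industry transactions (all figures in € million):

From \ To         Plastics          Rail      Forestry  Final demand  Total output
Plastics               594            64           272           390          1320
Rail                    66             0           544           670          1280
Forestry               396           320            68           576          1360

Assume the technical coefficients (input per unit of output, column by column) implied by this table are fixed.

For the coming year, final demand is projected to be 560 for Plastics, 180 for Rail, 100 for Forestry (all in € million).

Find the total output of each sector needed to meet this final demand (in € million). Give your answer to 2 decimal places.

Technical coefficients a_ij = z_ij / X_j:
  a_PP = 594/1320 = 0.45, a_RP = 66/1320 = 0.05, a_FP = 396/1320 = 0.30
  a_PR = 64/1280 = 0.05, a_RR = 0/1280 = 0.00, a_FR = 320/1280 = 0.25
  a_PF = 272/1360 = 0.20, a_RF = 544/1360 = 0.40, a_FF = 68/1360 = 0.05
I − A =
  [   0.55    -0.05    -0.20]
  [  -0.05     1.00    -0.40]
  [  -0.30    -0.25     0.95]
Cofactors of I−A, C_ij = (−1)^(i+j)·(minor ij) (rows/columns in the sector order above):
  C_11 = (1.00)(0.95) − (-0.40)(-0.25) = 0.8500
  C_12 = −[(-0.05)(0.95) − (-0.40)(-0.30)] = 0.1675
  C_13 = (-0.05)(-0.25) − (1.00)(-0.30) = 0.3125
  C_21 = −[(-0.05)(0.95) − (-0.20)(-0.25)] = 0.0975
  C_22 = (0.55)(0.95) − (-0.20)(-0.30) = 0.4625
  C_23 = −[(0.55)(-0.25) − (-0.05)(-0.30)] = 0.1525
  C_31 = (-0.05)(-0.40) − (-0.20)(1.00) = 0.2200
  C_32 = −[(0.55)(-0.40) − (-0.20)(-0.05)] = 0.2300
  C_33 = (0.55)(1.00) − (-0.05)(-0.05) = 0.5475
det(I−A) = Σ_j (I−A)_1j·C_1j = (0.55)(0.8500) + (-0.05)(0.1675) + (-0.20)(0.3125) = 0.396625
adj(I−A) = Cᵀ =
  [ 0.8500   0.0975   0.2200]
  [ 0.1675   0.4625   0.2300]
  [ 0.3125   0.1525   0.5475]
(I − A)⁻¹ = adj(I−A) / det(I−A) ≈
  [   2.1431     0.2458     0.5547]
  [   0.4223     1.1661     0.5799]
  [   0.7879     0.3845     1.3804]
x = (I − A)⁻¹ d = adj(I−A)·d / det(I−A), with det(I−A) = 0.396625:
  x_P = (0.8500·560 + 0.0975·180 + 0.2200·100) / 0.396625 = 515.55 / 0.396625 ≈ 1299.84
  x_R = (0.1675·560 + 0.4625·180 + 0.2300·100) / 0.396625 = 200.05 / 0.396625 ≈ 504.38
  x_F = (0.3125·560 + 0.1525·180 + 0.5475·100) / 0.396625 = 257.20 / 0.396625 ≈ 648.47

x_P = 1299.84, x_R = 504.38, x_F = 648.47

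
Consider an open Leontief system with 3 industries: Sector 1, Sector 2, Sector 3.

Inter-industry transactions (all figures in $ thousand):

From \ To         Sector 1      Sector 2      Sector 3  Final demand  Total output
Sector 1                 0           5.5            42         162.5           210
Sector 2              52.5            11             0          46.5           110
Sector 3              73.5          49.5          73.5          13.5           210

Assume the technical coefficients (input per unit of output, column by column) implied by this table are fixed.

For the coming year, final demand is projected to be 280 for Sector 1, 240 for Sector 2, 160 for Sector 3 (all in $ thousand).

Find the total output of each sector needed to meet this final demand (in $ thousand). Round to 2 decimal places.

x_1 = 451.79, x_2 = 392.16, x_3 = 760.93

Technical coefficients a_ij = z_ij / X_j:
  a_11 = 0/210 = 0.00, a_21 = 52.5/210 = 0.25, a_31 = 73.5/210 = 0.35
  a_12 = 5.5/110 = 0.05, a_22 = 11/110 = 0.10, a_32 = 49.5/110 = 0.45
  a_13 = 42/210 = 0.20, a_23 = 0/210 = 0.00, a_33 = 73.5/210 = 0.35
I − A =
  [   1.00    -0.05    -0.20]
  [  -0.25     0.90     0.00]
  [  -0.35    -0.45     0.65]
Cofactors of I−A, C_ij = (−1)^(i+j)·(minor ij) (rows/columns in the sector order above):
  C_11 = (0.90)(0.65) − (0.00)(-0.45) = 0.5850
  C_12 = −[(-0.25)(0.65) − (0.00)(-0.35)] = 0.1625
  C_13 = (-0.25)(-0.45) − (0.90)(-0.35) = 0.4275
  C_21 = −[(-0.05)(0.65) − (-0.20)(-0.45)] = 0.1225
  C_22 = (1.00)(0.65) − (-0.20)(-0.35) = 0.5800
  C_23 = −[(1.00)(-0.45) − (-0.05)(-0.35)] = 0.4675
  C_31 = (-0.05)(0.00) − (-0.20)(0.90) = 0.1800
  C_32 = −[(1.00)(0.00) − (-0.20)(-0.25)] = 0.0500
  C_33 = (1.00)(0.90) − (-0.05)(-0.25) = 0.8875
det(I−A) = Σ_j (I−A)_1j·C_1j = (1.00)(0.5850) + (-0.05)(0.1625) + (-0.20)(0.4275) = 0.491375
adj(I−A) = Cᵀ =
  [ 0.5850   0.1225   0.1800]
  [ 0.1625   0.5800   0.0500]
  [ 0.4275   0.4675   0.8875]
(I − A)⁻¹ = adj(I−A) / det(I−A) ≈
  [   1.1905     0.2493     0.3663]
  [   0.3307     1.1804     0.1018]
  [   0.8700     0.9514     1.8062]
x = (I − A)⁻¹ d = adj(I−A)·d / det(I−A), with det(I−A) = 0.491375:
  x_1 = (0.5850·280 + 0.1225·240 + 0.1800·160) / 0.491375 = 222.00 / 0.491375 ≈ 451.79
  x_2 = (0.1625·280 + 0.5800·240 + 0.0500·160) / 0.491375 = 192.70 / 0.491375 ≈ 392.16
  x_3 = (0.4275·280 + 0.4675·240 + 0.8875·160) / 0.491375 = 373.90 / 0.491375 ≈ 760.93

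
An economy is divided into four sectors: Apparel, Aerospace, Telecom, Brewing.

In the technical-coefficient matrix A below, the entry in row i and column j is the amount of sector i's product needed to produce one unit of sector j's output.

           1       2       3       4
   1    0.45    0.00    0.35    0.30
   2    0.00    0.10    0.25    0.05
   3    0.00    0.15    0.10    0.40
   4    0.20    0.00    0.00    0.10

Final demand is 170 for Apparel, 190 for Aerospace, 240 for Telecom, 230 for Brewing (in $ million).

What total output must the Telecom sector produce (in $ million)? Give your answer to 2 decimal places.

I − A =
  [   0.55     0.00    -0.35    -0.30]
  [   0.00     0.90    -0.25    -0.05]
  [   0.00    -0.15     0.90    -0.40]
  [  -0.20     0.00     0.00     0.90]
Compute the cofactors C_ij = (−1)^(i+j)·(3×3 minor ij) of I−A; the adjugate is their transpose:
adj(I−A) = Cᵀ =
  [ 0.695250   0.047250   0.283500   0.360375]
  [ 0.029000   0.363500   0.112250   0.079750]
  [ 0.073500   0.065250   0.391500   0.202125]
  [ 0.154500   0.010500   0.063000   0.424875]
det(I−A) = Σ_j (I−A)_1j·C_1j = (0.55)(0.695250) + (0.00)(0.029000) + (-0.35)(0.073500) + (-0.30)(0.154500) = 0.3103125
(I − A)⁻¹ = adj(I−A) / det(I−A) ≈
  [   2.2405     0.1523     0.9136     1.1613]
  [   0.0935     1.1714     0.3617     0.2570]
  [   0.2369     0.2103     1.2616     0.6514]
  [   0.4979     0.0338     0.2030     1.3692]
x = (I − A)⁻¹ d = adj(I−A)·d / det(I−A), with det(I−A) = 0.3103125:
  x_1 = (0.695250·170 + 0.047250·190 + 0.283500·240 + 0.360375·230) / 0.3103125 = 278.09625 / 0.3103125 ≈ 896.18
  x_2 = (0.029000·170 + 0.363500·190 + 0.112250·240 + 0.079750·230) / 0.3103125 = 119.2775 / 0.3103125 ≈ 384.38
  x_3 = (0.073500·170 + 0.065250·190 + 0.391500·240 + 0.202125·230) / 0.3103125 = 165.34125 / 0.3103125 ≈ 532.82
  x_4 = (0.154500·170 + 0.010500·190 + 0.063000·240 + 0.424875·230) / 0.3103125 = 141.10125 / 0.3103125 ≈ 454.71

x_3 = 532.82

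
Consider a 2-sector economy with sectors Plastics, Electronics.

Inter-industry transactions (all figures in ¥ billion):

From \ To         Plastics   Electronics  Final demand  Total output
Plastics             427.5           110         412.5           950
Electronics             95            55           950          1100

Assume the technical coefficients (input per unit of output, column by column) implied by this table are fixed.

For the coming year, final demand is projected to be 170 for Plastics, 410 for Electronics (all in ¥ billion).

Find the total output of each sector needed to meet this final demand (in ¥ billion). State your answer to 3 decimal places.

Technical coefficients a_ij = z_ij / X_j:
  a_11 = 427.5/950 = 0.45, a_21 = 95/950 = 0.10
  a_12 = 110/1100 = 0.10, a_22 = 55/1100 = 0.05
I − A =
  [   0.55    -0.10]
  [  -0.10     0.95]
det(I−A) = (0.55)(0.95) − (-0.10)(-0.10) = 0.5125
adj(I−A) = [[0.95, 0.10], [0.10, 0.55]]
(I − A)⁻¹ = adj(I−A) / det(I−A) ≈
  [   1.8537     0.1951]
  [   0.1951     1.0732]
x = (I − A)⁻¹ d = adj(I−A)·d / det(I−A), with det(I−A) = 0.5125:
  x_1 = (0.95·170 + 0.10·410) / 0.5125 = 202.50 / 0.5125 ≈ 395.122
  x_2 = (0.10·170 + 0.55·410) / 0.5125 = 242.50 / 0.5125 ≈ 473.171

x_1 = 395.122, x_2 = 473.171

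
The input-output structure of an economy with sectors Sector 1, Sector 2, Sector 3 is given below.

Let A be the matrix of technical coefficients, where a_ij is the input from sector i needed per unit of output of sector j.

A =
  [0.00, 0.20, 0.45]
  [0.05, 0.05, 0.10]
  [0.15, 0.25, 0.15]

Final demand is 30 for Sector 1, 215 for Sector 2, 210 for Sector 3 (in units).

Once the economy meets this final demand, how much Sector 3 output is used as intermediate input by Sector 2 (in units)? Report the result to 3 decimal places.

z_32 = 69.764

I − A =
  [   1.00    -0.20    -0.45]
  [  -0.05     0.95    -0.10]
  [  -0.15    -0.25     0.85]
Cofactors of I−A, C_ij = (−1)^(i+j)·(minor ij) (rows/columns in the sector order above):
  C_11 = (0.95)(0.85) − (-0.10)(-0.25) = 0.7825
  C_12 = −[(-0.05)(0.85) − (-0.10)(-0.15)] = 0.0575
  C_13 = (-0.05)(-0.25) − (0.95)(-0.15) = 0.1550
  C_21 = −[(-0.20)(0.85) − (-0.45)(-0.25)] = 0.2825
  C_22 = (1.00)(0.85) − (-0.45)(-0.15) = 0.7825
  C_23 = −[(1.00)(-0.25) − (-0.20)(-0.15)] = 0.2800
  C_31 = (-0.20)(-0.10) − (-0.45)(0.95) = 0.4475
  C_32 = −[(1.00)(-0.10) − (-0.45)(-0.05)] = 0.1225
  C_33 = (1.00)(0.95) − (-0.20)(-0.05) = 0.9400
det(I−A) = Σ_j (I−A)_1j·C_1j = (1.00)(0.7825) + (-0.20)(0.0575) + (-0.45)(0.1550) = 0.70125
adj(I−A) = Cᵀ =
  [ 0.7825   0.2825   0.4475]
  [ 0.0575   0.7825   0.1225]
  [ 0.1550   0.2800   0.9400]
(I − A)⁻¹ = adj(I−A) / det(I−A) ≈
  [   1.1159     0.4029     0.6381]
  [   0.0820     1.1159     0.1747]
  [   0.2210     0.3993     1.3405]
First solve x = (I − A)⁻¹ d = adj(I−A)·d / det(I−A); in particular x_2 = (0.0575·30 + 0.7825·215 + 0.1225·210) / 0.70125 = 195.6875 / 0.70125 ≈ 279.05526.
Intermediate flow from 3 to 2: z_32 = a_32 · x_2 = 0.25 × 195.6875 / 0.70125 = 48.921875 / 0.70125 ≈ 69.764.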